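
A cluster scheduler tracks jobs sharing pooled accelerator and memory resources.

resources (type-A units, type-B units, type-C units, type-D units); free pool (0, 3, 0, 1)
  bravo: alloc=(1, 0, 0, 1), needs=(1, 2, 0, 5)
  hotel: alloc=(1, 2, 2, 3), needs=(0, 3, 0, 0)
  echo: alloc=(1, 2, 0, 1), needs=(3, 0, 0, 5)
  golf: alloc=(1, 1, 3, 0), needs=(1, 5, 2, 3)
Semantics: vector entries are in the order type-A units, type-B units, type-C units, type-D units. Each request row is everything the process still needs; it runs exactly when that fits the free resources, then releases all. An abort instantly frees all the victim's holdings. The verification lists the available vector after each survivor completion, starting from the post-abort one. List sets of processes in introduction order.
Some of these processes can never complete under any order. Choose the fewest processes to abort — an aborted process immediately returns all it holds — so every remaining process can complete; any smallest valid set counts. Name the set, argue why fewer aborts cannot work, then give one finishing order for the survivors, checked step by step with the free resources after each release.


Minimum abort set: echo.
Key observation: aborting echo returns (1, 2, 0, 1), and bravo — hopeless before — runs at step 3 with the returned capacity in the pool.
Minimality: the empty abort set fails — the state is deadlocked as it stands.
One survivor order: hotel, golf, bravo. Check, step by step (post-abort pool first):
  pool = (1, 5, 0, 2)
  run hotel (needs (0, 3, 0, 0), free (1, 5, 0, 2)); after release of (1, 2, 2, 3) the pool is (2, 7, 2, 5)
  run golf (needs (1, 5, 2, 3), free (2, 7, 2, 5)); after release of (1, 1, 3, 0) the pool is (3, 8, 5, 5)
  run bravo (needs (1, 2, 0, 5), free (3, 8, 5, 5)); after release of (1, 0, 0, 1) the pool is (4, 8, 5, 6)


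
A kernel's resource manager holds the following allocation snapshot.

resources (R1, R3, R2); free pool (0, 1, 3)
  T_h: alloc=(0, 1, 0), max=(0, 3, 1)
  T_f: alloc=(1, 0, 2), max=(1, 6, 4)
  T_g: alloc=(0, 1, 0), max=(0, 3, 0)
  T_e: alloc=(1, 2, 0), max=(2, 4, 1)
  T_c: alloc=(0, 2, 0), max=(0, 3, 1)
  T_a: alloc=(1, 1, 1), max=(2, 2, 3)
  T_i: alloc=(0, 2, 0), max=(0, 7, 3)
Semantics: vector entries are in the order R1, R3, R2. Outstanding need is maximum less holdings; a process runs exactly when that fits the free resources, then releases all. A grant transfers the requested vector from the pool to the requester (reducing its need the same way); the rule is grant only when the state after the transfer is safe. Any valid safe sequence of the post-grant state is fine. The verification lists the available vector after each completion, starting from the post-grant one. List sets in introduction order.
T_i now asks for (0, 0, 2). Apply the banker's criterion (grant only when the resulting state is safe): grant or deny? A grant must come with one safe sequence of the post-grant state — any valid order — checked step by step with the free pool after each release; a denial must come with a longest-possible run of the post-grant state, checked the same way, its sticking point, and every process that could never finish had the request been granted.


GRANT — the state after the grant stays safe, e.g. via T_c, T_g, T_h, T_i, T_f, T_e, T_a.
Key observation: the grant leaves (0, 1, 1) free — enough for T_c, whose release restarts the cascade.
Verifying the post-grant state step by step:
  pool = (0, 1, 1)
  run T_c (needs (0, 1, 1), free (0, 1, 1)); after release of (0, 2, 0) the pool is (0, 3, 1)
  run T_g (needs (0, 2, 0), free (0, 3, 1)); after release of (0, 1, 0) the pool is (0, 4, 1)
  run T_h (needs (0, 2, 1), free (0, 4, 1)); after release of (0, 1, 0) the pool is (0, 5, 1)
  run T_i (needs (0, 5, 1), free (0, 5, 1)); after release of (0, 2, 2) the pool is (0, 7, 3)
  run T_f (needs (0, 6, 2), free (0, 7, 3)); after release of (1, 0, 2) the pool is (1, 7, 5)
  run T_e (needs (1, 2, 1), free (1, 7, 5)); after release of (1, 2, 0) the pool is (2, 9, 5)
  run T_a (needs (1, 1, 2), free (2, 9, 5)); after release of (1, 1, 1) the pool is (3, 10, 6)


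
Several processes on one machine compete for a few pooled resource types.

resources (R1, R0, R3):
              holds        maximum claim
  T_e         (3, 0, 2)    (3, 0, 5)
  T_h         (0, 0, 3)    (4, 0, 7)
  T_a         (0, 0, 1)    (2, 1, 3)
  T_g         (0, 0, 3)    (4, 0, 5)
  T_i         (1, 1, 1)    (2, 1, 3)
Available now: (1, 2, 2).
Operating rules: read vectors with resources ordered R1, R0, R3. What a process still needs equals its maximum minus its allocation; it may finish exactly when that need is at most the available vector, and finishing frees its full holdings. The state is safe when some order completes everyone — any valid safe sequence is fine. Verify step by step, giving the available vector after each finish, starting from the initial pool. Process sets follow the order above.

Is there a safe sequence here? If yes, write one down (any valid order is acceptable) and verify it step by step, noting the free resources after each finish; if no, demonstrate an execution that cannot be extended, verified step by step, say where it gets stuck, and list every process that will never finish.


SAFE. One safe sequence: T_i, T_e, T_a, T_g, T_h.
Key observation: T_i marks the first exact bind of the order: its need (1, 0, 2) fits the free (1, 2, 2) with zero slack on a requested resource.
Check, step by step:
  pool = (1, 2, 2)
  T_i needs (1, 0, 2) <= (1, 2, 2) -> finishes; pool += (1, 1, 1) = (2, 3, 3)
  T_e needs (0, 0, 3) <= (2, 3, 3) -> finishes; pool += (3, 0, 2) = (5, 3, 5)
  T_a needs (2, 1, 2) <= (5, 3, 5) -> finishes; pool += (0, 0, 1) = (5, 3, 6)
  T_g needs (4, 0, 2) <= (5, 3, 6) -> finishes; pool += (0, 0, 3) = (5, 3, 9)
  T_h needs (4, 0, 4) <= (5, 3, 9) -> finishes; pool += (0, 0, 3) = (5, 3, 12)


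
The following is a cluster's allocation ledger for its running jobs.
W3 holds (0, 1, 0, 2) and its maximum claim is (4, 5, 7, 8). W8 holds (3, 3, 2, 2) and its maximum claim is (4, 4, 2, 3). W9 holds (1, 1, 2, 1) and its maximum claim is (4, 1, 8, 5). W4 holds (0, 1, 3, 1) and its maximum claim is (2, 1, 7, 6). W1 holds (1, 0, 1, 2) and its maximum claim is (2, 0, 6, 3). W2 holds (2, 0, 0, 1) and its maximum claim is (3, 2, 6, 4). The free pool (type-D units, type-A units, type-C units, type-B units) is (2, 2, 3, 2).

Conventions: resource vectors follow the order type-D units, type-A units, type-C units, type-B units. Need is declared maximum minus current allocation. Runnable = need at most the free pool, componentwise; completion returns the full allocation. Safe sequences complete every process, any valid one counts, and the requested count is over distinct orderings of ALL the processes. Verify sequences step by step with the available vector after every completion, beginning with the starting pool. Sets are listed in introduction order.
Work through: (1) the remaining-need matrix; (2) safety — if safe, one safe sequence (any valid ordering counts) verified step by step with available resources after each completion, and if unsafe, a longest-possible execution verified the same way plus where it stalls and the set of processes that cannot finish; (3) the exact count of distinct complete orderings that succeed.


(1) Need matrix, components ordered type-D units, type-A units, type-C units, type-B units:
  W3: (4, 4, 7, 6)
  W8: (1, 1, 0, 1)
  W9: (3, 0, 6, 4)
  W4: (2, 0, 4, 5)
  W1: (1, 0, 5, 1)
  W2: (1, 2, 6, 3)
(2) SAFE. One safe sequence: W8, W1, W9, W4, W2, W3.
Key observation: at W1 the run first touches a limit — (1, 0, 5, 1) against (5, 5, 5, 4), exact on a resource it actually requests.
Check, step by step:
  pool = (2, 2, 3, 2)
  W8 needs (1, 1, 0, 1) <= (2, 2, 3, 2) -> finishes; pool += (3, 3, 2, 2) = (5, 5, 5, 4)
  W1 needs (1, 0, 5, 1) <= (5, 5, 5, 4) -> finishes; pool += (1, 0, 1, 2) = (6, 5, 6, 6)
  W9 needs (3, 0, 6, 4) <= (6, 5, 6, 6) -> finishes; pool += (1, 1, 2, 1) = (7, 6, 8, 7)
  W4 needs (2, 0, 4, 5) <= (7, 6, 8, 7) -> finishes; pool += (0, 1, 3, 1) = (7, 7, 11, 8)
  W2 needs (1, 2, 6, 3) <= (7, 7, 11, 8) -> finishes; pool += (2, 0, 0, 1) = (9, 7, 11, 9)
  W3 needs (4, 4, 7, 6) <= (9, 7, 11, 9) -> finishes; pool += (0, 1, 0, 2) = (9, 8, 11, 11)
(3) Precisely 16 of the possible complete orderings are safe sequences.


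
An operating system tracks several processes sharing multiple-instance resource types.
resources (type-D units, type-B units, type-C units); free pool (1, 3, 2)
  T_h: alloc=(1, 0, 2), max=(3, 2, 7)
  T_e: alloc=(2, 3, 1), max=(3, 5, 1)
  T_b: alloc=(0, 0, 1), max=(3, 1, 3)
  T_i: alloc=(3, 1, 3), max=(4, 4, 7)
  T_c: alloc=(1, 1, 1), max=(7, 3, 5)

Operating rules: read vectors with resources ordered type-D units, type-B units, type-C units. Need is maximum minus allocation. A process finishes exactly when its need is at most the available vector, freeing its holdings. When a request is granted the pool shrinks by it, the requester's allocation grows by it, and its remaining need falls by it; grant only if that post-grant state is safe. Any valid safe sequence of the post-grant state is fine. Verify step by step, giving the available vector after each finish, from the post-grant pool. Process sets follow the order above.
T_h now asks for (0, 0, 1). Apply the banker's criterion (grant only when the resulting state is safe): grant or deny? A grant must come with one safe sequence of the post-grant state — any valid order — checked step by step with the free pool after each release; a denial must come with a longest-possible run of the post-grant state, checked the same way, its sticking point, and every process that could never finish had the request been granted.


DENY — the pretend-granted state is unsafe.
Key observation: the pool after T_e, T_b is (3, 6, 3); every surviving request exceeds it in type-C units, so progress ends there.
On the post-grant state, T_e, T_b is a maximal run — nothing extends it. Walking it through:
  pool = (1, 3, 1)
  T_e needs (1, 2, 0) <= (1, 3, 1) -> finishes; pool += (2, 3, 1) = (3, 6, 2)
  T_b needs (3, 1, 2) <= (3, 6, 2) -> finishes; pool += (0, 0, 1) = (3, 6, 3)
  blocked: T_h wants (2, 2, 4), pool (3, 6, 3) — not enough type-C units
  blocked: T_i wants (1, 3, 4), pool (3, 6, 3) — not enough type-C units
  blocked: T_c wants (6, 2, 4), pool (3, 6, 3) — not enough type-D units and type-C units
Post-grant, the permanently blocked set is T_h, T_i and T_c.


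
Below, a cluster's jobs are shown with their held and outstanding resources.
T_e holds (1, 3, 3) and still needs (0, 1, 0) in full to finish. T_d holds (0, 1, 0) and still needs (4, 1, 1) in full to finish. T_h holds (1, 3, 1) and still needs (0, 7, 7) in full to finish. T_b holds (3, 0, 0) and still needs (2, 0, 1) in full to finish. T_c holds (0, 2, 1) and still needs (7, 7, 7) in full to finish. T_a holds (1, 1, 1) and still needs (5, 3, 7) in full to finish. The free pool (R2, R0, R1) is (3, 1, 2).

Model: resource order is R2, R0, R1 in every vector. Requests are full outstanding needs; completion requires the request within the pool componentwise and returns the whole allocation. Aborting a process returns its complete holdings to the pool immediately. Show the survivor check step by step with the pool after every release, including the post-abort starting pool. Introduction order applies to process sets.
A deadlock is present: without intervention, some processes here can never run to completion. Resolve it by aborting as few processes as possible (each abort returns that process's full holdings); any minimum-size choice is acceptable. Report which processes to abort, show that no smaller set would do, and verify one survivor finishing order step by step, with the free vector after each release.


Abort T_h and T_a.
Key observation: aborting T_h and T_a returns (2, 4, 2), and T_c — hopeless before — runs at step 4 with the returned capacity in the pool.
Why nothing smaller works — every single abort fails: T_e alone leaves T_h blocked (short on R0 and R1); T_d alone leaves T_h blocked (short on R0 and R1); T_h alone leaves T_c blocked (short on R1); T_b alone leaves T_h blocked (short on R0 and R1); T_c alone leaves T_h blocked (short on R1); T_a alone leaves T_h blocked (short on R0 and R1).
Survivors finish in the order: T_b, T_d, T_e, T_c. Verifying each step (pool after the aborts first):
  pool = (5, 5, 4)
  T_b: need (2, 0, 1) fits (5, 5, 4); releases (3, 0, 0), pool now (8, 5, 4)
  T_d: need (4, 1, 1) fits (8, 5, 4); releases (0, 1, 0), pool now (8, 6, 4)
  T_e: need (0, 1, 0) fits (8, 6, 4); releases (1, 3, 3), pool now (9, 9, 7)
  T_c: need (7, 7, 7) fits (9, 9, 7); releases (0, 2, 1), pool now (9, 11, 8)


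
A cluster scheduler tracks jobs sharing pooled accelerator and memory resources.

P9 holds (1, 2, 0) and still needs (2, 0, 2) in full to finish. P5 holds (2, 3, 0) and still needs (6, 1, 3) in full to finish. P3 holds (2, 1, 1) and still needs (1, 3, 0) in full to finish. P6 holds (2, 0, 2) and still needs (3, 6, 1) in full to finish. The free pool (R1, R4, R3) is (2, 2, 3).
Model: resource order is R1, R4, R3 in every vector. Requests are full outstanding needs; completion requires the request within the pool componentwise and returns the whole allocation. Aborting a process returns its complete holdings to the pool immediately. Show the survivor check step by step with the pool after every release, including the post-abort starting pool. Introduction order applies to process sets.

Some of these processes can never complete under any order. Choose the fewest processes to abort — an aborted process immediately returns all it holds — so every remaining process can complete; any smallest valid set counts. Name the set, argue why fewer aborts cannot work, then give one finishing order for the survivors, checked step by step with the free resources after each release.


The answer: abort P6.
Key observation: the returned (2, 0, 2) from P6 is what brings P5 — unrunnable before, under any order — into play at step 3.
Minimality: the empty abort set fails — the state is deadlocked as it stands.
One survivor order: P9, P3, P5. Walking it through (post-abort pool first):
  pool = (4, 2, 5)
  run P9 (needs (2, 0, 2), free (4, 2, 5)); after release of (1, 2, 0) the pool is (5, 4, 5)
  run P3 (needs (1, 3, 0), free (5, 4, 5)); after release of (2, 1, 1) the pool is (7, 5, 6)
  run P5 (needs (6, 1, 3), free (7, 5, 6)); after release of (2, 3, 0) the pool is (9, 8, 6)


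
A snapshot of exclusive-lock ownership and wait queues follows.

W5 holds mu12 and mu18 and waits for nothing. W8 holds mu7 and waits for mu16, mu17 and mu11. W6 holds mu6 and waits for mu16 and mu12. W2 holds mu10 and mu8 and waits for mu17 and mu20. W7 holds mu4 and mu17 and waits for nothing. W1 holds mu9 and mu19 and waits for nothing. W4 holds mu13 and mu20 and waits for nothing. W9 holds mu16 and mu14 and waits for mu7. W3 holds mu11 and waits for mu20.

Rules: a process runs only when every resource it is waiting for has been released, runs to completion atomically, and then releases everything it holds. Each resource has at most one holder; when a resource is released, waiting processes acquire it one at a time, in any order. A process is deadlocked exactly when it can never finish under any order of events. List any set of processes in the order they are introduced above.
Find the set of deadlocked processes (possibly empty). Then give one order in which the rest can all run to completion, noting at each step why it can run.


The deadlocked set is W8, W6 and W9.
Key observation: W8 -> W9 -> W8 is a circular wait — nothing in it can go first; W6 waits into the deadlock from upstream.
A valid finishing order for the others: W4, W3, W7, W2, W5, W1.
Verifying each step:
  W4: no waits; runs immediately, freeing mu13 and mu20
  run W3 (all its waits — mu20 — are resolved); releases mu11
  W7: no waits; runs immediately, freeing mu4 and mu17
  run W2 (all its waits — mu17 and mu20 — are resolved); releases mu10 and mu8
  W5: no waits; runs immediately, freeing mu12 and mu18
  W1: no waits; runs immediately, freeing mu9 and mu19


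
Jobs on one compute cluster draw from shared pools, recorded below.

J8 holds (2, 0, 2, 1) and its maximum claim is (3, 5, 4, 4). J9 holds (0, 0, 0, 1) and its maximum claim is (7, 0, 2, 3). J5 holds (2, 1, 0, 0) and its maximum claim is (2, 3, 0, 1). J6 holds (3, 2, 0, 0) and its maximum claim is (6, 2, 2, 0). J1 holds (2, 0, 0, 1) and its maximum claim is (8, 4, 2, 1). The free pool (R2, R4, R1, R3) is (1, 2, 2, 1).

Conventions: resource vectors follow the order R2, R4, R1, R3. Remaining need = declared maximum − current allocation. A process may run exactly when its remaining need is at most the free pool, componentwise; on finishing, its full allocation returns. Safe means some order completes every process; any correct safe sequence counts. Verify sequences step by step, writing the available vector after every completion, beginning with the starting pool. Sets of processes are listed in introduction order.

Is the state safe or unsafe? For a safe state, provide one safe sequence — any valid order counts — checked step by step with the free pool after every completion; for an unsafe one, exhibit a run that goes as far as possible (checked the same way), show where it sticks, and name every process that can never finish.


SAFE, for example via the order J5, J6, J1, J9, J8.
Key observation: J5 marks the first exact bind of the order: its need (0, 2, 0, 1) fits the free (1, 2, 2, 1) with zero slack on a requested resource.
Walking it through:
  pool = (1, 2, 2, 1)
  J5 needs (0, 2, 0, 1) <= (1, 2, 2, 1) -> finishes; pool += (2, 1, 0, 0) = (3, 3, 2, 1)
  J6 needs (3, 0, 2, 0) <= (3, 3, 2, 1) -> finishes; pool += (3, 2, 0, 0) = (6, 5, 2, 1)
  J1 needs (6, 4, 2, 0) <= (6, 5, 2, 1) -> finishes; pool += (2, 0, 0, 1) = (8, 5, 2, 2)
  J9 needs (7, 0, 2, 2) <= (8, 5, 2, 2) -> finishes; pool += (0, 0, 0, 1) = (8, 5, 2, 3)
  J8 needs (1, 5, 2, 3) <= (8, 5, 2, 3) -> finishes; pool += (2, 0, 2, 1) = (10, 5, 4, 4)


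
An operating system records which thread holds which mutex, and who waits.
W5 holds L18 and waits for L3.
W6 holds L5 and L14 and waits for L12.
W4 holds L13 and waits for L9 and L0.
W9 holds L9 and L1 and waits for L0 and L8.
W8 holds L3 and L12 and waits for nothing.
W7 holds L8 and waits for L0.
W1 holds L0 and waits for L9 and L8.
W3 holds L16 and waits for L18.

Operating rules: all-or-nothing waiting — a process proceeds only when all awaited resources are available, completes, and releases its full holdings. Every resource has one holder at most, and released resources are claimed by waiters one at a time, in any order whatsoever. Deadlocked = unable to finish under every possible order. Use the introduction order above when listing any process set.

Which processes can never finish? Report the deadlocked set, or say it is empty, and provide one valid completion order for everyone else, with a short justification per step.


Deadlocked set: W4, W9, W7 and W1.
Key observation: the knot is the closed ring of waits W9 -> W7 -> W1 -> W9; W4 waits into the deadlock from upstream.
One completion order for the rest: W8, W5, W3, W6.
Check, step by step:
  W8: no waits; runs immediately, freeing L3 and L12
  run W5 (all its waits — L3 — are resolved); releases L18
  run W3 (all its waits — L18 — are resolved); releases L16
  run W6 (all its waits — L12 — are resolved); releases L5 and L14


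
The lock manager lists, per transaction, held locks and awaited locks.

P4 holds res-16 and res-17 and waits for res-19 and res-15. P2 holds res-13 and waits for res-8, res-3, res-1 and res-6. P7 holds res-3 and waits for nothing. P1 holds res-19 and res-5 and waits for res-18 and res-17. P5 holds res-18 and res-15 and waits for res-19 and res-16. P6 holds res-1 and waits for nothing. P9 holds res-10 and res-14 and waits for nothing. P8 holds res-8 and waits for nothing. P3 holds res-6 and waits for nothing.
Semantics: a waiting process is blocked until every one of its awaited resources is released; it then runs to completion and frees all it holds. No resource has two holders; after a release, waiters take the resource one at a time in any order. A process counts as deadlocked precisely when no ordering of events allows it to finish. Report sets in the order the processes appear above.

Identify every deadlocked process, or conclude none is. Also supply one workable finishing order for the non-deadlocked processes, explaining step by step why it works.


The deadlocked set is P4, P1 and P5.
Key observation: the loop P4 -> P1 -> P4 blocks itself forever; P5 is caught in further circular waits.
The rest can finish in the order P9, P3, P6, P7, P8, P2.
Check, step by step:
  run P9 (it waits on nothing); releases res-10 and res-14
  run P3 (it waits on nothing); releases res-6
  run P6 (it waits on nothing); releases res-1
  run P7 (it waits on nothing); releases res-3
  run P8 (it waits on nothing); releases res-8
  P2 waits on res-8, res-3, res-1 and res-6 — all released -> runs and releases res-13


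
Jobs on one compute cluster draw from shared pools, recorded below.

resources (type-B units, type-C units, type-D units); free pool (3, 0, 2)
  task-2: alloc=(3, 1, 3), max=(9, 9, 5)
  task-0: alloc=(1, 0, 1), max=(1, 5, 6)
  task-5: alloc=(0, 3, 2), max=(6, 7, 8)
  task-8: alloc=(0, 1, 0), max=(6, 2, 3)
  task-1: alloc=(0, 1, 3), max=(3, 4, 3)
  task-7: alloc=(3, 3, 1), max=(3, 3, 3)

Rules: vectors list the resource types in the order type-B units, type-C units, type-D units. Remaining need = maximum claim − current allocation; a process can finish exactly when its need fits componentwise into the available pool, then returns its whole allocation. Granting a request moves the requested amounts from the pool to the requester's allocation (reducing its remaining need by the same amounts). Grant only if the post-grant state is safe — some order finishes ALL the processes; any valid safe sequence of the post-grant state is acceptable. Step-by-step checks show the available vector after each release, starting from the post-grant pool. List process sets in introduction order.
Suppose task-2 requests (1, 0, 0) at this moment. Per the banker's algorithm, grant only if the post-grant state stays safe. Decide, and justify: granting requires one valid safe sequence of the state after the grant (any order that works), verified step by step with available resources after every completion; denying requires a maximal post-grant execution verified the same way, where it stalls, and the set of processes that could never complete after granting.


DENY. Granting would leave the state unsafe.
Key observation: after task-7, task-1 the pool peaks at (5, 4, 6), and each blocked process is short somewhere: task-2 on type-C units; task-0 on type-C units; task-5 on type-B units; task-8 on type-B units.
Pretend the grant happened; the run task-7, task-1 goes as far as possible. Walking it through:
  pool = (2, 0, 2)
  task-7: need (0, 0, 2) fits (2, 0, 2); releases (3, 3, 1), pool now (5, 3, 3)
  task-1: need (3, 3, 0) fits (5, 3, 3); releases (0, 1, 3), pool now (5, 4, 6)
  task-2 cannot run: need (5, 8, 2) vs free (5, 4, 6) (insufficient type-C units)
  task-0 cannot run: need (0, 5, 5) vs free (5, 4, 6) (insufficient type-C units)
  task-5 cannot run: need (6, 4, 6) vs free (5, 4, 6) (insufficient type-B units)
  task-8 cannot run: need (6, 1, 3) vs free (5, 4, 6) (insufficient type-B units)
Had the request been granted, task-2, task-0, task-5 and task-8 could never finish.


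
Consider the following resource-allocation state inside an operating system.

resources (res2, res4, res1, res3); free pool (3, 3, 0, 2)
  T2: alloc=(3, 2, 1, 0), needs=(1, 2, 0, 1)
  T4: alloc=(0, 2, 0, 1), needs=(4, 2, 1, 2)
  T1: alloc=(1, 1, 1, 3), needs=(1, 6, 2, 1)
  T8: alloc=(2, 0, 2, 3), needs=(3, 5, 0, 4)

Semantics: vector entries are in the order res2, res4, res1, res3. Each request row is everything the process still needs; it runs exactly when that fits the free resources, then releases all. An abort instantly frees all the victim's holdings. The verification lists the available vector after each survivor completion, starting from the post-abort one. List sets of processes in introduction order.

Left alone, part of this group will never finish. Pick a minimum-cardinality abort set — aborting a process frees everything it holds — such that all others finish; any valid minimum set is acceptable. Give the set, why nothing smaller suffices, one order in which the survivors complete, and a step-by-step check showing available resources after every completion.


The answer: abort T8.
Key observation: T1 could never have finished before the abort; with (2, 0, 2, 3) returned by T8, it fits at step 3.
Why nothing smaller works: aborting no one leaves the state deadlocked as given.
The survivors complete as T4, T2, T1. Verifying each step (starting from the post-abort pool):
  pool = (5, 3, 2, 5)
  T4 needs (4, 2, 1, 2) <= (5, 3, 2, 5) -> finishes; pool += (0, 2, 0, 1) = (5, 5, 2, 6)
  T2 needs (1, 2, 0, 1) <= (5, 5, 2, 6) -> finishes; pool += (3, 2, 1, 0) = (8, 7, 3, 6)
  T1 needs (1, 6, 2, 1) <= (8, 7, 3, 6) -> finishes; pool += (1, 1, 1, 3) = (9, 8, 4, 9)


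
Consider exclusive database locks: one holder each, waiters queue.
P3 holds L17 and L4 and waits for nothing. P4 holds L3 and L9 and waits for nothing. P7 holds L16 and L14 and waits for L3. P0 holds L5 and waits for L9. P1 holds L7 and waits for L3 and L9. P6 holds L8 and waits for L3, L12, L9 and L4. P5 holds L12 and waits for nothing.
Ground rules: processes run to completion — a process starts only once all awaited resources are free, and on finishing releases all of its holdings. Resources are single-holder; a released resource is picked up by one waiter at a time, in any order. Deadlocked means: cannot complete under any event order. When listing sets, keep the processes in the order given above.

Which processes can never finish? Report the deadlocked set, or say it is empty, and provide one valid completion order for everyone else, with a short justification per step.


The deadlocked set is empty.
Key observation: every chain of waits terminates; starting from the processes that wait on nothing, all the rest unlock in turn.
One completion order for the rest: P4, P3, P5, P7, P6, P1, P0.
Check, step by step:
  P4 waits on nothing -> runs at once and releases L3 and L9
  P3 waits on nothing -> runs at once and releases L17 and L4
  P5 waits on nothing -> runs at once and releases L12
  P7: everything it awaited (L3) is free; runs, freeing L16 and L14
  P6: everything it awaited (L3, L12, L9 and L4) is free; runs, freeing L8
  P1: everything it awaited (L3 and L9) is free; runs, freeing L7
  P0: everything it awaited (L9) is free; runs, freeing L5


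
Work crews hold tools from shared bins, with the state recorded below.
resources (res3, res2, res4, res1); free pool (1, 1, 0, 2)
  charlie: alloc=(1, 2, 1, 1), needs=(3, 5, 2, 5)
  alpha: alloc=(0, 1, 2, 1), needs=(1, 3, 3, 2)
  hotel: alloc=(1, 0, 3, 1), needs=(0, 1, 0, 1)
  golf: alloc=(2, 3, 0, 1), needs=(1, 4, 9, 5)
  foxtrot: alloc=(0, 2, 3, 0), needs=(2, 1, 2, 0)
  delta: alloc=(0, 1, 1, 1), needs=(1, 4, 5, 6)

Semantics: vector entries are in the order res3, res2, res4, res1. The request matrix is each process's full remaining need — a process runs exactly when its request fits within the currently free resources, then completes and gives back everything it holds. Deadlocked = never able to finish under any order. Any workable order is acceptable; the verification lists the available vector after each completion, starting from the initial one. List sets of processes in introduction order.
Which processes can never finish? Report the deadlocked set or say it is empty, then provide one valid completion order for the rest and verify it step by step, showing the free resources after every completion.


Deadlocked: charlie, golf and delta.
Key observation: hotel, foxtrot, alpha can finish, but then (2, 4, 8, 4) is all there is, and the blocked group's res1 demands exceed it.
One completion order for the rest: hotel, foxtrot, alpha. Check, step by step:
  pool = (1, 1, 0, 2)
  hotel: need (0, 1, 0, 1) fits (1, 1, 0, 2); releases (1, 0, 3, 1), pool now (2, 1, 3, 3)
  foxtrot: need (2, 1, 2, 0) fits (2, 1, 3, 3); releases (0, 2, 3, 0), pool now (2, 3, 6, 3)
  alpha: need (1, 3, 3, 2) fits (2, 3, 6, 3); releases (0, 1, 2, 1), pool now (2, 4, 8, 4)
None of the blocked processes ever fits:
  charlie cannot run: need (3, 5, 2, 5) vs free (2, 4, 8, 4) (insufficient res3, res2 and res1)
  golf cannot run: need (1, 4, 9, 5) vs free (2, 4, 8, 4) (insufficient res4 and res1)
  delta cannot run: need (1, 4, 5, 6) vs free (2, 4, 8, 4) (insufficient res1)


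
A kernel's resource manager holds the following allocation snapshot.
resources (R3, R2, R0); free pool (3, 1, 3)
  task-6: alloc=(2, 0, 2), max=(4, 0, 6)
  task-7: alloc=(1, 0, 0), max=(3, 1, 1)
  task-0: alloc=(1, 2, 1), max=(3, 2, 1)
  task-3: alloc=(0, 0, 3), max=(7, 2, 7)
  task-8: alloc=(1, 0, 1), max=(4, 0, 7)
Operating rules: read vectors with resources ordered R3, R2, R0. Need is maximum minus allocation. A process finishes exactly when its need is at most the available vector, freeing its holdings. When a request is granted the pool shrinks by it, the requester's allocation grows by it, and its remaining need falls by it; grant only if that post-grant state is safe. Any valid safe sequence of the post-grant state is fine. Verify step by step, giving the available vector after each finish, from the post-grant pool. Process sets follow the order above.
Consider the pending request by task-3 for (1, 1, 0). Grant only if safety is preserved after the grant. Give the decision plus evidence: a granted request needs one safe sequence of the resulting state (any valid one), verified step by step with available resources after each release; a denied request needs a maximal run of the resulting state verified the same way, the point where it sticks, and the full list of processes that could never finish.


GRANT — the state after the grant stays safe, e.g. via task-0, task-6, task-7, task-8, task-3.
Key observation: after the grant the pool drops to (2, 0, 3), which still lets task-0 finish first and unwind the rest.
Step-by-step check of the post-grant state:
  pool = (2, 0, 3)
  run task-0 (needs (2, 0, 0), free (2, 0, 3)); after release of (1, 2, 1) the pool is (3, 2, 4)
  run task-6 (needs (2, 0, 4), free (3, 2, 4)); after release of (2, 0, 2) the pool is (5, 2, 6)
  run task-7 (needs (2, 1, 1), free (5, 2, 6)); after release of (1, 0, 0) the pool is (6, 2, 6)
  run task-8 (needs (3, 0, 6), free (6, 2, 6)); after release of (1, 0, 1) the pool is (7, 2, 7)
  run task-3 (needs (6, 1, 4), free (7, 2, 7)); after release of (1, 1, 3) the pool is (8, 3, 10)


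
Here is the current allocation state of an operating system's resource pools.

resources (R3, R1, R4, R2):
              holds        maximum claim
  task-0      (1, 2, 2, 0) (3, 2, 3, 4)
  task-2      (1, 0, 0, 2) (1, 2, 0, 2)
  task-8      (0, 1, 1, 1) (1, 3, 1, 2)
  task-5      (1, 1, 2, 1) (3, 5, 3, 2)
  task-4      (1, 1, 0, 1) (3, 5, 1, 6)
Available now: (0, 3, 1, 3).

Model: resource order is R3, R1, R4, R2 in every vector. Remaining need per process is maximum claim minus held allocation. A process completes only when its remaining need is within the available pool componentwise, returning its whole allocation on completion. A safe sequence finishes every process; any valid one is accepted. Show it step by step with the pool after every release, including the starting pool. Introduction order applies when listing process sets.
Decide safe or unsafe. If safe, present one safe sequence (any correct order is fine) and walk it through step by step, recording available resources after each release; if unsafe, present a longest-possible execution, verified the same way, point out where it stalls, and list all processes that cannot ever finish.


UNSAFE — no complete ordering exists.
Key observation: after task-2, task-8 complete, (1, 4, 2, 6) is the best the pool ever gets, yet each leftover process wants more R3.
The run task-2, task-8 cannot be extended any further. Step-by-step check:
  pool = (0, 3, 1, 3)
  task-2: need (0, 2, 0, 0) fits (0, 3, 1, 3); releases (1, 0, 0, 2), pool now (1, 3, 1, 5)
  task-8: need (1, 2, 0, 1) fits (1, 3, 1, 5); releases (0, 1, 1, 1), pool now (1, 4, 2, 6)
  blocked: task-0 wants (2, 0, 1, 4), pool (1, 4, 2, 6) — not enough R3
  blocked: task-5 wants (2, 4, 1, 1), pool (1, 4, 2, 6) — not enough R3
  blocked: task-4 wants (2, 4, 1, 5), pool (1, 4, 2, 6) — not enough R3
Processes that can never finish: task-0, task-5 and task-4.


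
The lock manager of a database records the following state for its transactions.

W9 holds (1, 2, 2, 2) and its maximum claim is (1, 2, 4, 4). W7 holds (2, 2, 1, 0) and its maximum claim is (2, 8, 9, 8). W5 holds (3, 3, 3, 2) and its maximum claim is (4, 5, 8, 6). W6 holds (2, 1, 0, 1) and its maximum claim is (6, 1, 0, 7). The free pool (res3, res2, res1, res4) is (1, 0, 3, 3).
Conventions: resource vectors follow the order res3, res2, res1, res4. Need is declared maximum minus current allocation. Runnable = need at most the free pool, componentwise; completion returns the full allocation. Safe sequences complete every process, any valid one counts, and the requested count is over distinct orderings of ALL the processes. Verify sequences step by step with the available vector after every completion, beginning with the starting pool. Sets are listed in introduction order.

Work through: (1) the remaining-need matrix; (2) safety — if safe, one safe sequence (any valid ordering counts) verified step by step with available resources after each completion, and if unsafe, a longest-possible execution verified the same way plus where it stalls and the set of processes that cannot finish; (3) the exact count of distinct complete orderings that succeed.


(1) Remaining need (order res3, res2, res1, res4):
  W9: (0, 0, 2, 2)
  W7: (0, 6, 8, 8)
  W5: (1, 2, 5, 4)
  W6: (4, 0, 0, 6)
(2) The state is SAFE; one workable sequence: W9, W5, W6, W7.
Key observation: at W5 the run first touches a limit — (1, 2, 5, 4) against (2, 2, 5, 5), exact on a resource it actually requests.
Walking it through:
  pool = (1, 0, 3, 3)
  W9 needs (0, 0, 2, 2) <= (1, 0, 3, 3) -> finishes; pool += (1, 2, 2, 2) = (2, 2, 5, 5)
  W5 needs (1, 2, 5, 4) <= (2, 2, 5, 5) -> finishes; pool += (3, 3, 3, 2) = (5, 5, 8, 7)
  W6 needs (4, 0, 0, 6) <= (5, 5, 8, 7) -> finishes; pool += (2, 1, 0, 1) = (7, 6, 8, 8)
  W7 needs (0, 6, 8, 8) <= (7, 6, 8, 8) -> finishes; pool += (2, 2, 1, 0) = (9, 8, 9, 8)
(3) Precisely 1 of the possible complete orderings is a safe sequence.


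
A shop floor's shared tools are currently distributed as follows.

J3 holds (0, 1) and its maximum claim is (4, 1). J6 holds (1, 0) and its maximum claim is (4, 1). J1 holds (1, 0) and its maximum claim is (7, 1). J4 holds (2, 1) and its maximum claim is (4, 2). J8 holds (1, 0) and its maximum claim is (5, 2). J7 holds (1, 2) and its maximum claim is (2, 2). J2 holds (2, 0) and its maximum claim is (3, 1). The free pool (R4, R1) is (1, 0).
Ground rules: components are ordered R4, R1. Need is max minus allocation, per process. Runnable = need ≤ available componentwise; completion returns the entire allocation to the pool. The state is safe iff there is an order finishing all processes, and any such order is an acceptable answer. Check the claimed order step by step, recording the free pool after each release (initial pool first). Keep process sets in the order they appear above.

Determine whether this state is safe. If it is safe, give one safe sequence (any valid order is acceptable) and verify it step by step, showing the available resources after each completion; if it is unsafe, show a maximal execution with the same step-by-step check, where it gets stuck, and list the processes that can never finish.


SAFE. One safe sequence: J7, J4, J2, J1, J3, J8, J6.
Key observation: the first exact fit in this order is J7 — it needs (1, 0) with (1, 0) free, meeting a requested resource to the last unit.
Verifying each step:
  pool = (1, 0)
  run J7 (needs (1, 0), free (1, 0)); after release of (1, 2) the pool is (2, 2)
  run J4 (needs (2, 1), free (2, 2)); after release of (2, 1) the pool is (4, 3)
  run J2 (needs (1, 1), free (4, 3)); after release of (2, 0) the pool is (6, 3)
  run J1 (needs (6, 1), free (6, 3)); after release of (1, 0) the pool is (7, 3)
  run J3 (needs (4, 0), free (7, 3)); after release of (0, 1) the pool is (7, 4)
  run J8 (needs (4, 2), free (7, 4)); after release of (1, 0) the pool is (8, 4)
  run J6 (needs (3, 1), free (8, 4)); after release of (1, 0) the pool is (9, 4)


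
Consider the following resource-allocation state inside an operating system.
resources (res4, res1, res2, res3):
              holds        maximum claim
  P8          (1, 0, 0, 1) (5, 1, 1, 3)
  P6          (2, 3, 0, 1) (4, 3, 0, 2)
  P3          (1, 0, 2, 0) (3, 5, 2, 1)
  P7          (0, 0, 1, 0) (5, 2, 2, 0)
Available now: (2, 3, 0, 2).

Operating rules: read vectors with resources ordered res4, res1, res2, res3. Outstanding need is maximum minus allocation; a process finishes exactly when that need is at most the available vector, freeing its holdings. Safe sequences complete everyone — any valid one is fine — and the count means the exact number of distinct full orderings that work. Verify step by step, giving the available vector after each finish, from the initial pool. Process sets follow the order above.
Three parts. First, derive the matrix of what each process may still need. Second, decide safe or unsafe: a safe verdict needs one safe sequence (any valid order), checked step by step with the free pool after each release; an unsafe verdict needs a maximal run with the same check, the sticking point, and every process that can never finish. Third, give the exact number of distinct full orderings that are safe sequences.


(1) Outstanding need per process (order res4, res1, res2, res3):
  P8: (4, 1, 1, 2)
  P6: (2, 0, 0, 1)
  P3: (2, 5, 0, 1)
  P7: (5, 2, 1, 0)
(2) SAFE — a valid safe sequence is P6, P3, P8, P7.
Key observation: reading the order forward, P6 is the first process whose need (2, 0, 0, 1) meets the free pool (2, 3, 0, 2) exactly on a resource it requests.
Verifying each step:
  pool = (2, 3, 0, 2)
  P6 needs (2, 0, 0, 1) <= (2, 3, 0, 2) -> finishes; pool += (2, 3, 0, 1) = (4, 6, 0, 3)
  P3 needs (2, 5, 0, 1) <= (4, 6, 0, 3) -> finishes; pool += (1, 0, 2, 0) = (5, 6, 2, 3)
  P8 needs (4, 1, 1, 2) <= (5, 6, 2, 3) -> finishes; pool += (1, 0, 0, 1) = (6, 6, 2, 4)
  P7 needs (5, 2, 1, 0) <= (6, 6, 2, 4) -> finishes; pool += (0, 0, 1, 0) = (6, 6, 3, 4)
(3) The exact count: 2 of the possible complete orderings are safe sequences.


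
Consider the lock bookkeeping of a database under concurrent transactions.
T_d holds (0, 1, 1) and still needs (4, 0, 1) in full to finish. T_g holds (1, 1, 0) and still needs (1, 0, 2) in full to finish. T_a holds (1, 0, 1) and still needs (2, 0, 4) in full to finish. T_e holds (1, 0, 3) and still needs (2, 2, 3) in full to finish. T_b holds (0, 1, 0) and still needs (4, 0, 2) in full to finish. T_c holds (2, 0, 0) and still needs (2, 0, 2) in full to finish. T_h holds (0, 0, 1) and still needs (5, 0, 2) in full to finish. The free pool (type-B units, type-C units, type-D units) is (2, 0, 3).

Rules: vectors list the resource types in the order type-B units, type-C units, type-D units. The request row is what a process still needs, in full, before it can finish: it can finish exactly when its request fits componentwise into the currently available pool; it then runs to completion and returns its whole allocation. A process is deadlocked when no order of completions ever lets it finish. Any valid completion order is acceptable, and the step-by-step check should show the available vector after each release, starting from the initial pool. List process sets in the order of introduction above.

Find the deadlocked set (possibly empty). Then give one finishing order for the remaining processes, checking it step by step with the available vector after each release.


The deadlocked set is empty.
Key observation: starting with T_c, each completion frees enough for the next — no one is permanently blocked.
The rest can finish in the order T_c, T_g, T_h, T_d, T_a, T_b, T_e. Walking it through:
  pool = (2, 0, 3)
  run T_c (needs (2, 0, 2), free (2, 0, 3)); after release of (2, 0, 0) the pool is (4, 0, 3)
  run T_g (needs (1, 0, 2), free (4, 0, 3)); after release of (1, 1, 0) the pool is (5, 1, 3)
  run T_h (needs (5, 0, 2), free (5, 1, 3)); after release of (0, 0, 1) the pool is (5, 1, 4)
  run T_d (needs (4, 0, 1), free (5, 1, 4)); after release of (0, 1, 1) the pool is (5, 2, 5)
  run T_a (needs (2, 0, 4), free (5, 2, 5)); after release of (1, 0, 1) the pool is (6, 2, 6)
  run T_b (needs (4, 0, 2), free (6, 2, 6)); after release of (0, 1, 0) the pool is (6, 3, 6)
  run T_e (needs (2, 2, 3), free (6, 3, 6)); after release of (1, 0, 3) the pool is (7, 3, 9)
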